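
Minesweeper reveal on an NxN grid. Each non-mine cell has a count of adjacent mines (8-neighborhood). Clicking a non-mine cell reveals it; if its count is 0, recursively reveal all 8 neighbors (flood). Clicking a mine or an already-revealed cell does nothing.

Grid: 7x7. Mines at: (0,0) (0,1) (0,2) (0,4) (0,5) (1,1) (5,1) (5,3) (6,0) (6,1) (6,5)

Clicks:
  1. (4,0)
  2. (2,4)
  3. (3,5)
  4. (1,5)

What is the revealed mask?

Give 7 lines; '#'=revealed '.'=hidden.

Click 1 (4,0) count=1: revealed 1 new [(4,0)] -> total=1
Click 2 (2,4) count=0: revealed 28 new [(1,2) (1,3) (1,4) (1,5) (1,6) (2,0) (2,1) (2,2) (2,3) (2,4) (2,5) (2,6) (3,0) (3,1) (3,2) (3,3) (3,4) (3,5) (3,6) (4,1) (4,2) (4,3) (4,4) (4,5) (4,6) (5,4) (5,5) (5,6)] -> total=29
Click 3 (3,5) count=0: revealed 0 new [(none)] -> total=29
Click 4 (1,5) count=2: revealed 0 new [(none)] -> total=29

Answer: .......
..#####
#######
#######
#######
....###
.......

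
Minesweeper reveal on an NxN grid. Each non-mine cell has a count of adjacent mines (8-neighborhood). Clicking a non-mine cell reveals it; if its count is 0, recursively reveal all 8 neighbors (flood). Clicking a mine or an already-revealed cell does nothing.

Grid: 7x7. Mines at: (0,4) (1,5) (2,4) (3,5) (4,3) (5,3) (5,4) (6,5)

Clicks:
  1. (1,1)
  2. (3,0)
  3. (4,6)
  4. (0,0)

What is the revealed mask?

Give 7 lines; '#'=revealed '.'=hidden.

Click 1 (1,1) count=0: revealed 25 new [(0,0) (0,1) (0,2) (0,3) (1,0) (1,1) (1,2) (1,3) (2,0) (2,1) (2,2) (2,3) (3,0) (3,1) (3,2) (3,3) (4,0) (4,1) (4,2) (5,0) (5,1) (5,2) (6,0) (6,1) (6,2)] -> total=25
Click 2 (3,0) count=0: revealed 0 new [(none)] -> total=25
Click 3 (4,6) count=1: revealed 1 new [(4,6)] -> total=26
Click 4 (0,0) count=0: revealed 0 new [(none)] -> total=26

Answer: ####...
####...
####...
####...
###...#
###....
###....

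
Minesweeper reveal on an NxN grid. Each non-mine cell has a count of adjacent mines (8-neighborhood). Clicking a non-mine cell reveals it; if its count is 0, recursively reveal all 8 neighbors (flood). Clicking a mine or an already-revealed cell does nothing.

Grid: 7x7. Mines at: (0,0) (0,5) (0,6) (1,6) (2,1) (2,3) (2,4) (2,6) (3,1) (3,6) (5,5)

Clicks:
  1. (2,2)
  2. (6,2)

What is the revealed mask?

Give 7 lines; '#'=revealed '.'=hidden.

Answer: .......
.......
..#....
..###..
#####..
#####..
#####..

Derivation:
Click 1 (2,2) count=3: revealed 1 new [(2,2)] -> total=1
Click 2 (6,2) count=0: revealed 18 new [(3,2) (3,3) (3,4) (4,0) (4,1) (4,2) (4,3) (4,4) (5,0) (5,1) (5,2) (5,3) (5,4) (6,0) (6,1) (6,2) (6,3) (6,4)] -> total=19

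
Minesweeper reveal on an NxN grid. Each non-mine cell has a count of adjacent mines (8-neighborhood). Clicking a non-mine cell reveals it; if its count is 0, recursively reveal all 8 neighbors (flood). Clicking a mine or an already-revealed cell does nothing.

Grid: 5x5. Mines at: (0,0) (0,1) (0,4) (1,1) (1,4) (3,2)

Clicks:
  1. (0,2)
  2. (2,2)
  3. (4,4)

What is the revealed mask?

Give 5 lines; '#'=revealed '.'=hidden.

Answer: ..#..
.....
..###
...##
...##

Derivation:
Click 1 (0,2) count=2: revealed 1 new [(0,2)] -> total=1
Click 2 (2,2) count=2: revealed 1 new [(2,2)] -> total=2
Click 3 (4,4) count=0: revealed 6 new [(2,3) (2,4) (3,3) (3,4) (4,3) (4,4)] -> total=8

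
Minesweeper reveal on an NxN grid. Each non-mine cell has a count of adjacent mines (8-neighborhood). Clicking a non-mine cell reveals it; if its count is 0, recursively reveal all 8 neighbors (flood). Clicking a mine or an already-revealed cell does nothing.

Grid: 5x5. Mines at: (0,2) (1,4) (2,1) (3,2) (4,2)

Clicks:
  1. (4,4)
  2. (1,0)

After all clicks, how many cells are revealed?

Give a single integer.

Click 1 (4,4) count=0: revealed 6 new [(2,3) (2,4) (3,3) (3,4) (4,3) (4,4)] -> total=6
Click 2 (1,0) count=1: revealed 1 new [(1,0)] -> total=7

Answer: 7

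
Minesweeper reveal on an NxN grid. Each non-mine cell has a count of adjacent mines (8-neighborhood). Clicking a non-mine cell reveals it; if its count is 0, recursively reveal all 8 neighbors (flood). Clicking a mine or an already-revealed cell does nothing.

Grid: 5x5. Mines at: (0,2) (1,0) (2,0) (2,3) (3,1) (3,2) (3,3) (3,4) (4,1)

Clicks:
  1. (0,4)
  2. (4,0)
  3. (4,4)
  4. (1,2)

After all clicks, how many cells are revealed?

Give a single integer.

Click 1 (0,4) count=0: revealed 4 new [(0,3) (0,4) (1,3) (1,4)] -> total=4
Click 2 (4,0) count=2: revealed 1 new [(4,0)] -> total=5
Click 3 (4,4) count=2: revealed 1 new [(4,4)] -> total=6
Click 4 (1,2) count=2: revealed 1 new [(1,2)] -> total=7

Answer: 7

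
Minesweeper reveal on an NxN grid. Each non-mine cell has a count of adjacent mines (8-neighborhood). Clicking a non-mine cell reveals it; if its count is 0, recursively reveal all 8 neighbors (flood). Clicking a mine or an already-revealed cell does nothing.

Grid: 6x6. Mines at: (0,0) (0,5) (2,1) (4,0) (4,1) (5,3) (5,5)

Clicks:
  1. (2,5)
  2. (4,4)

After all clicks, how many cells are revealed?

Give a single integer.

Click 1 (2,5) count=0: revealed 21 new [(0,1) (0,2) (0,3) (0,4) (1,1) (1,2) (1,3) (1,4) (1,5) (2,2) (2,3) (2,4) (2,5) (3,2) (3,3) (3,4) (3,5) (4,2) (4,3) (4,4) (4,5)] -> total=21
Click 2 (4,4) count=2: revealed 0 new [(none)] -> total=21

Answer: 21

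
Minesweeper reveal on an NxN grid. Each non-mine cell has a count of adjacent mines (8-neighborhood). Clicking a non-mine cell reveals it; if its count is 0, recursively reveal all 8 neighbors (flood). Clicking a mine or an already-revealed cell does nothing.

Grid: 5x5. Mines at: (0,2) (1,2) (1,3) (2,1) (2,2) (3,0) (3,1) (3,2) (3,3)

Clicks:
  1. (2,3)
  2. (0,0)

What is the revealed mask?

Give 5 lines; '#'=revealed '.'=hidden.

Answer: ##...
##...
...#.
.....
.....

Derivation:
Click 1 (2,3) count=5: revealed 1 new [(2,3)] -> total=1
Click 2 (0,0) count=0: revealed 4 new [(0,0) (0,1) (1,0) (1,1)] -> total=5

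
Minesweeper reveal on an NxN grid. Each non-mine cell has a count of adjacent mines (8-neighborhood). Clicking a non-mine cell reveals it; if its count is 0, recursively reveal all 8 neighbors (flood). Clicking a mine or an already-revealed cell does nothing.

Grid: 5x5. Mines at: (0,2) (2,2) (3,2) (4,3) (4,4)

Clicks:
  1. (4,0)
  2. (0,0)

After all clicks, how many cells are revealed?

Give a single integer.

Click 1 (4,0) count=0: revealed 10 new [(0,0) (0,1) (1,0) (1,1) (2,0) (2,1) (3,0) (3,1) (4,0) (4,1)] -> total=10
Click 2 (0,0) count=0: revealed 0 new [(none)] -> total=10

Answer: 10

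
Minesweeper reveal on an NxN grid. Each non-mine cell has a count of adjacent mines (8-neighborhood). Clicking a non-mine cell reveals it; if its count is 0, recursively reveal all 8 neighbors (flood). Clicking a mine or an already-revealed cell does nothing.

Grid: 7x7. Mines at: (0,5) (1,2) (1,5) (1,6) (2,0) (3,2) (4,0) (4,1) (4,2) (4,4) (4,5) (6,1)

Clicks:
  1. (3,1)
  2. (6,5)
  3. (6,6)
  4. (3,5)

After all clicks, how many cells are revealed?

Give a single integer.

Answer: 12

Derivation:
Click 1 (3,1) count=5: revealed 1 new [(3,1)] -> total=1
Click 2 (6,5) count=0: revealed 10 new [(5,2) (5,3) (5,4) (5,5) (5,6) (6,2) (6,3) (6,4) (6,5) (6,6)] -> total=11
Click 3 (6,6) count=0: revealed 0 new [(none)] -> total=11
Click 4 (3,5) count=2: revealed 1 new [(3,5)] -> total=12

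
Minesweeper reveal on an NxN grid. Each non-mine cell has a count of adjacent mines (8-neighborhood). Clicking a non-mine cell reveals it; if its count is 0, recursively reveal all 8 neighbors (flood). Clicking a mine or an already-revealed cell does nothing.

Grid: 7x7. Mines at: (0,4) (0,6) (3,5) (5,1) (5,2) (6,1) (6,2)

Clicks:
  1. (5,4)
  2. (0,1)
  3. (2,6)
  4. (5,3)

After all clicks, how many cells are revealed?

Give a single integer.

Click 1 (5,4) count=0: revealed 12 new [(4,3) (4,4) (4,5) (4,6) (5,3) (5,4) (5,5) (5,6) (6,3) (6,4) (6,5) (6,6)] -> total=12
Click 2 (0,1) count=0: revealed 22 new [(0,0) (0,1) (0,2) (0,3) (1,0) (1,1) (1,2) (1,3) (1,4) (2,0) (2,1) (2,2) (2,3) (2,4) (3,0) (3,1) (3,2) (3,3) (3,4) (4,0) (4,1) (4,2)] -> total=34
Click 3 (2,6) count=1: revealed 1 new [(2,6)] -> total=35
Click 4 (5,3) count=2: revealed 0 new [(none)] -> total=35

Answer: 35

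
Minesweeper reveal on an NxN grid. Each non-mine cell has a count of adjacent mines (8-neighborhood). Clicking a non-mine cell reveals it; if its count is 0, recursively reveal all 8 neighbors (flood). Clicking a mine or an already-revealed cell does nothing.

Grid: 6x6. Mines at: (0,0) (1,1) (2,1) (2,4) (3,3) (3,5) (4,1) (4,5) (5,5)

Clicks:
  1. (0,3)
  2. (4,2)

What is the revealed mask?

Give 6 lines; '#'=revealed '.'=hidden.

Click 1 (0,3) count=0: revealed 8 new [(0,2) (0,3) (0,4) (0,5) (1,2) (1,3) (1,4) (1,5)] -> total=8
Click 2 (4,2) count=2: revealed 1 new [(4,2)] -> total=9

Answer: ..####
..####
......
......
..#...
......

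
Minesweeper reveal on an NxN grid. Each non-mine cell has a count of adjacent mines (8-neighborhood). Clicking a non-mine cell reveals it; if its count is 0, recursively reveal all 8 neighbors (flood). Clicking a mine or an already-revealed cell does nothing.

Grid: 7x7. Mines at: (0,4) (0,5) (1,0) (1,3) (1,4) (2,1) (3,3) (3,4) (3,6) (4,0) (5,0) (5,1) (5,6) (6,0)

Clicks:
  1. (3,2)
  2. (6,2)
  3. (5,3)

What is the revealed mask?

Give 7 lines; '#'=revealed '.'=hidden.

Click 1 (3,2) count=2: revealed 1 new [(3,2)] -> total=1
Click 2 (6,2) count=1: revealed 1 new [(6,2)] -> total=2
Click 3 (5,3) count=0: revealed 11 new [(4,2) (4,3) (4,4) (4,5) (5,2) (5,3) (5,4) (5,5) (6,3) (6,4) (6,5)] -> total=13

Answer: .......
.......
.......
..#....
..####.
..####.
..####.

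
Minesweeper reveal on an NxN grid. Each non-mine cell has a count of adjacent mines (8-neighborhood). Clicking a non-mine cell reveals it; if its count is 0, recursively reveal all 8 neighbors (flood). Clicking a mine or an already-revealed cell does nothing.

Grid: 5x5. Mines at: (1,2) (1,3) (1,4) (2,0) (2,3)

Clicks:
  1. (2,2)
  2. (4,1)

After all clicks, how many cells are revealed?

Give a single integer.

Answer: 11

Derivation:
Click 1 (2,2) count=3: revealed 1 new [(2,2)] -> total=1
Click 2 (4,1) count=0: revealed 10 new [(3,0) (3,1) (3,2) (3,3) (3,4) (4,0) (4,1) (4,2) (4,3) (4,4)] -> total=11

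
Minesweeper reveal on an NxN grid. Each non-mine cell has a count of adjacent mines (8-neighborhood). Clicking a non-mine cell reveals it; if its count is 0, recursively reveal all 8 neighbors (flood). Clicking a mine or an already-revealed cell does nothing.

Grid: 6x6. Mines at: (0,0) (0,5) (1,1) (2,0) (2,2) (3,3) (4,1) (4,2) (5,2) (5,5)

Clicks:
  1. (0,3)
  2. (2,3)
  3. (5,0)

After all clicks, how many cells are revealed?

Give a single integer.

Click 1 (0,3) count=0: revealed 6 new [(0,2) (0,3) (0,4) (1,2) (1,3) (1,4)] -> total=6
Click 2 (2,3) count=2: revealed 1 new [(2,3)] -> total=7
Click 3 (5,0) count=1: revealed 1 new [(5,0)] -> total=8

Answer: 8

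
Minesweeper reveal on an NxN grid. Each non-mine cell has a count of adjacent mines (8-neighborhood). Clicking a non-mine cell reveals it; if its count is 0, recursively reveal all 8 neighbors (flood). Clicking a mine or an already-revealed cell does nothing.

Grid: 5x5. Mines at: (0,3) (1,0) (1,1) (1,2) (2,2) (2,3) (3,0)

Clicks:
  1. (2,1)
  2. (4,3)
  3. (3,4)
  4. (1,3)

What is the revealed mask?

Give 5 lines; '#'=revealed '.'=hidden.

Answer: .....
...#.
.#...
.####
.####

Derivation:
Click 1 (2,1) count=5: revealed 1 new [(2,1)] -> total=1
Click 2 (4,3) count=0: revealed 8 new [(3,1) (3,2) (3,3) (3,4) (4,1) (4,2) (4,3) (4,4)] -> total=9
Click 3 (3,4) count=1: revealed 0 new [(none)] -> total=9
Click 4 (1,3) count=4: revealed 1 new [(1,3)] -> total=10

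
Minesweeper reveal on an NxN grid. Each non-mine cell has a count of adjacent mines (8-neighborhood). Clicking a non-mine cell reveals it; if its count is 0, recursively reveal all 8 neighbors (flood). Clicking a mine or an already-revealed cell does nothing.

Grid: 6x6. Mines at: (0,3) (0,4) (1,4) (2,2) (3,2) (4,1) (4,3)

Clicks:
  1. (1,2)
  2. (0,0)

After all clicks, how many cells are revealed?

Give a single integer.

Answer: 10

Derivation:
Click 1 (1,2) count=2: revealed 1 new [(1,2)] -> total=1
Click 2 (0,0) count=0: revealed 9 new [(0,0) (0,1) (0,2) (1,0) (1,1) (2,0) (2,1) (3,0) (3,1)] -> total=10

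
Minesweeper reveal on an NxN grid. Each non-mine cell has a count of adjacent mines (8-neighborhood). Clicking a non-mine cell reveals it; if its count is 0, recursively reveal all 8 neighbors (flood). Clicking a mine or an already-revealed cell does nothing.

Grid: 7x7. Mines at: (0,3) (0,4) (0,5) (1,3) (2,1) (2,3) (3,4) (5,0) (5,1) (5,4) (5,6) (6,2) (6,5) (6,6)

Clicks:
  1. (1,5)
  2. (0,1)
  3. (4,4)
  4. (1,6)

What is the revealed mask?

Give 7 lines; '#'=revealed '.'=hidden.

Click 1 (1,5) count=2: revealed 1 new [(1,5)] -> total=1
Click 2 (0,1) count=0: revealed 6 new [(0,0) (0,1) (0,2) (1,0) (1,1) (1,2)] -> total=7
Click 3 (4,4) count=2: revealed 1 new [(4,4)] -> total=8
Click 4 (1,6) count=1: revealed 1 new [(1,6)] -> total=9

Answer: ###....
###..##
.......
.......
....#..
.......
.......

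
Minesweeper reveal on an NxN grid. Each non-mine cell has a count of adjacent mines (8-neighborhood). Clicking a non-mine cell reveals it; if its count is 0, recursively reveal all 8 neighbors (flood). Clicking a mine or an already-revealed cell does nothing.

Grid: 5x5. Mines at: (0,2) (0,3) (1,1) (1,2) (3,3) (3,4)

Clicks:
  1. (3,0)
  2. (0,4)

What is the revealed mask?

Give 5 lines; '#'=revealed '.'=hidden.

Answer: ....#
.....
###..
###..
###..

Derivation:
Click 1 (3,0) count=0: revealed 9 new [(2,0) (2,1) (2,2) (3,0) (3,1) (3,2) (4,0) (4,1) (4,2)] -> total=9
Click 2 (0,4) count=1: revealed 1 new [(0,4)] -> total=10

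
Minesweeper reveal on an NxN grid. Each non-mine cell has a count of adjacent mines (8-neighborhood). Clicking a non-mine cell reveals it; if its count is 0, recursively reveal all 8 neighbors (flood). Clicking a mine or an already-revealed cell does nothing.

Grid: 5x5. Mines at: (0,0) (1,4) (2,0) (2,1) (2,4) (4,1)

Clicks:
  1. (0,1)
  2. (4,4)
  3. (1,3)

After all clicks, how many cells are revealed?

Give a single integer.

Click 1 (0,1) count=1: revealed 1 new [(0,1)] -> total=1
Click 2 (4,4) count=0: revealed 6 new [(3,2) (3,3) (3,4) (4,2) (4,3) (4,4)] -> total=7
Click 3 (1,3) count=2: revealed 1 new [(1,3)] -> total=8

Answer: 8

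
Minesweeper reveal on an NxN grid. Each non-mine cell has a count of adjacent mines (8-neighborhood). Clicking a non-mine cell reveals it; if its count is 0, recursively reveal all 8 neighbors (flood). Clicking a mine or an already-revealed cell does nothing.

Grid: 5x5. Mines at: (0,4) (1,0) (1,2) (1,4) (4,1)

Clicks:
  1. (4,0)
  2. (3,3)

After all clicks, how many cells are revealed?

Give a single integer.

Click 1 (4,0) count=1: revealed 1 new [(4,0)] -> total=1
Click 2 (3,3) count=0: revealed 9 new [(2,2) (2,3) (2,4) (3,2) (3,3) (3,4) (4,2) (4,3) (4,4)] -> total=10

Answer: 10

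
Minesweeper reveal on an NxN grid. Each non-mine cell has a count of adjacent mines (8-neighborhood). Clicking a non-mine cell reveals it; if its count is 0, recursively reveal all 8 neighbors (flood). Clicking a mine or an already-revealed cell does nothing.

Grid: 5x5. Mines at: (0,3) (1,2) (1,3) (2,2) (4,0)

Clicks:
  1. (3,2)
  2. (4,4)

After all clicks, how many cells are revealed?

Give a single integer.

Answer: 10

Derivation:
Click 1 (3,2) count=1: revealed 1 new [(3,2)] -> total=1
Click 2 (4,4) count=0: revealed 9 new [(2,3) (2,4) (3,1) (3,3) (3,4) (4,1) (4,2) (4,3) (4,4)] -> total=10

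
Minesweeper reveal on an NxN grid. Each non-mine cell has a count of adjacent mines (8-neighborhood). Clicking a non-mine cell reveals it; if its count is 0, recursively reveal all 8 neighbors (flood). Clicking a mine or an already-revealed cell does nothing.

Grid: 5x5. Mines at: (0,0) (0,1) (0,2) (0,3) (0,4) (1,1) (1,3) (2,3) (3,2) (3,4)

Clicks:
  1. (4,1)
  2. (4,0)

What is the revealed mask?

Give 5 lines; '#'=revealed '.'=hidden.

Click 1 (4,1) count=1: revealed 1 new [(4,1)] -> total=1
Click 2 (4,0) count=0: revealed 5 new [(2,0) (2,1) (3,0) (3,1) (4,0)] -> total=6

Answer: .....
.....
##...
##...
##...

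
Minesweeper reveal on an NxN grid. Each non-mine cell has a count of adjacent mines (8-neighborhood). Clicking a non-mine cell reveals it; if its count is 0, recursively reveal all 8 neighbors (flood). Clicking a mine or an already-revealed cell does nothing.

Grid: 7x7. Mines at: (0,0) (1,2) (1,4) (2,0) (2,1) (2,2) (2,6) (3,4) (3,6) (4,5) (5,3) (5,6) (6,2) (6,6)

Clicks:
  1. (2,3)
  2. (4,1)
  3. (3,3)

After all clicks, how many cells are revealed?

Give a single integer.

Click 1 (2,3) count=4: revealed 1 new [(2,3)] -> total=1
Click 2 (4,1) count=0: revealed 11 new [(3,0) (3,1) (3,2) (4,0) (4,1) (4,2) (5,0) (5,1) (5,2) (6,0) (6,1)] -> total=12
Click 3 (3,3) count=2: revealed 1 new [(3,3)] -> total=13

Answer: 13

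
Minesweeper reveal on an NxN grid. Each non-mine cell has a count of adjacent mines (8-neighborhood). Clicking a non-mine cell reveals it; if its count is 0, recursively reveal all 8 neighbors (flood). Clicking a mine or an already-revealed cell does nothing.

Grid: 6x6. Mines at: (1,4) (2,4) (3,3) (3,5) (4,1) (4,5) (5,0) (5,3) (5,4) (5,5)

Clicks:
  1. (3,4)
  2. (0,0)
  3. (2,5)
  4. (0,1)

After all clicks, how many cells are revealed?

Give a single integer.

Answer: 17

Derivation:
Click 1 (3,4) count=4: revealed 1 new [(3,4)] -> total=1
Click 2 (0,0) count=0: revealed 15 new [(0,0) (0,1) (0,2) (0,3) (1,0) (1,1) (1,2) (1,3) (2,0) (2,1) (2,2) (2,3) (3,0) (3,1) (3,2)] -> total=16
Click 3 (2,5) count=3: revealed 1 new [(2,5)] -> total=17
Click 4 (0,1) count=0: revealed 0 new [(none)] -> total=17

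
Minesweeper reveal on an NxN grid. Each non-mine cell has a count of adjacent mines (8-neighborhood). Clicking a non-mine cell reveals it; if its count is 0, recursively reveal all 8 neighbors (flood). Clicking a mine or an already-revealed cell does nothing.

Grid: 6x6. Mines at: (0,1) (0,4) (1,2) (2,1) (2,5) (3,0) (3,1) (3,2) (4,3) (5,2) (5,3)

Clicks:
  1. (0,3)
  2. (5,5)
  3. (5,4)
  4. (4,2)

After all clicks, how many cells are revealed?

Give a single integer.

Click 1 (0,3) count=2: revealed 1 new [(0,3)] -> total=1
Click 2 (5,5) count=0: revealed 6 new [(3,4) (3,5) (4,4) (4,5) (5,4) (5,5)] -> total=7
Click 3 (5,4) count=2: revealed 0 new [(none)] -> total=7
Click 4 (4,2) count=5: revealed 1 new [(4,2)] -> total=8

Answer: 8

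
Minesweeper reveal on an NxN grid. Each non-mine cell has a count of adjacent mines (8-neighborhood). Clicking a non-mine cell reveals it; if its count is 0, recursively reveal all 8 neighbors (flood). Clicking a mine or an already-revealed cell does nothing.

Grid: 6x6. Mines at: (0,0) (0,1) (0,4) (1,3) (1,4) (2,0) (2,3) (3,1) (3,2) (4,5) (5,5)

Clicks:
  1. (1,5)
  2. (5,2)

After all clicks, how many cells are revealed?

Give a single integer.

Answer: 11

Derivation:
Click 1 (1,5) count=2: revealed 1 new [(1,5)] -> total=1
Click 2 (5,2) count=0: revealed 10 new [(4,0) (4,1) (4,2) (4,3) (4,4) (5,0) (5,1) (5,2) (5,3) (5,4)] -> total=11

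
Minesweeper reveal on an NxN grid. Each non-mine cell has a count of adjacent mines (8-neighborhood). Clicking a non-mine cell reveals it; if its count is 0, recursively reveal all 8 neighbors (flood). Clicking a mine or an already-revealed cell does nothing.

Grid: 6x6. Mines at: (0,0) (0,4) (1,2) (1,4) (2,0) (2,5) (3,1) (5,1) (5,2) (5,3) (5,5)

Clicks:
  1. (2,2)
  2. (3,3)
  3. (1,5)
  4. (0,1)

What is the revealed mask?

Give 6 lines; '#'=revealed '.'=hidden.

Answer: .#....
.....#
..###.
..###.
..###.
......

Derivation:
Click 1 (2,2) count=2: revealed 1 new [(2,2)] -> total=1
Click 2 (3,3) count=0: revealed 8 new [(2,3) (2,4) (3,2) (3,3) (3,4) (4,2) (4,3) (4,4)] -> total=9
Click 3 (1,5) count=3: revealed 1 new [(1,5)] -> total=10
Click 4 (0,1) count=2: revealed 1 new [(0,1)] -> total=11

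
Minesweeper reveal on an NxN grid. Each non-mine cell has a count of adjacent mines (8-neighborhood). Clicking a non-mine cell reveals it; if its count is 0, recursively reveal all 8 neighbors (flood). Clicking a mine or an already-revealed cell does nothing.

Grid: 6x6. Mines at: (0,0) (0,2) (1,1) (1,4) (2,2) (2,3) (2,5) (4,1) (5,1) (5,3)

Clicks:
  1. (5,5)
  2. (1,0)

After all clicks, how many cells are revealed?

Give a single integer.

Answer: 7

Derivation:
Click 1 (5,5) count=0: revealed 6 new [(3,4) (3,5) (4,4) (4,5) (5,4) (5,5)] -> total=6
Click 2 (1,0) count=2: revealed 1 new [(1,0)] -> total=7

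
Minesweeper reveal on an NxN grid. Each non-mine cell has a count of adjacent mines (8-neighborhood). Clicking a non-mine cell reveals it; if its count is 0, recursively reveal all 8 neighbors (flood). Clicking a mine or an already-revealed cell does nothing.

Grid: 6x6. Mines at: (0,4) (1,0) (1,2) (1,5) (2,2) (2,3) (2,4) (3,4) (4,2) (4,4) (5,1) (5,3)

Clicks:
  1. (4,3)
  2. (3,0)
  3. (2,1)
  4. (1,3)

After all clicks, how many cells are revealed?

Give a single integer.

Answer: 8

Derivation:
Click 1 (4,3) count=4: revealed 1 new [(4,3)] -> total=1
Click 2 (3,0) count=0: revealed 6 new [(2,0) (2,1) (3,0) (3,1) (4,0) (4,1)] -> total=7
Click 3 (2,1) count=3: revealed 0 new [(none)] -> total=7
Click 4 (1,3) count=5: revealed 1 new [(1,3)] -> total=8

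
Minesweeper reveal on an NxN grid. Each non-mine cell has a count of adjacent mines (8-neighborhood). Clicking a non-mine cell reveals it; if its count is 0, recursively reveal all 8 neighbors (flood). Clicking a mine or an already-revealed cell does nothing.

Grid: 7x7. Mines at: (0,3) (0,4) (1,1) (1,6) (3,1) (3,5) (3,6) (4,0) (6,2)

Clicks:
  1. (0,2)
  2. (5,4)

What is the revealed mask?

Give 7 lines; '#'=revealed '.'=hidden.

Click 1 (0,2) count=2: revealed 1 new [(0,2)] -> total=1
Click 2 (5,4) count=0: revealed 23 new [(1,2) (1,3) (1,4) (2,2) (2,3) (2,4) (3,2) (3,3) (3,4) (4,2) (4,3) (4,4) (4,5) (4,6) (5,2) (5,3) (5,4) (5,5) (5,6) (6,3) (6,4) (6,5) (6,6)] -> total=24

Answer: ..#....
..###..
..###..
..###..
..#####
..#####
...####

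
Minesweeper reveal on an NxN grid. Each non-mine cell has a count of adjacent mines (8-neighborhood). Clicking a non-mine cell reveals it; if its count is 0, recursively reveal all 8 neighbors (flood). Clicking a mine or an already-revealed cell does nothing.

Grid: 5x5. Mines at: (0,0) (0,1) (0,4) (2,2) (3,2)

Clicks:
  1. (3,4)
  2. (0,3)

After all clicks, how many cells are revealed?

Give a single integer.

Click 1 (3,4) count=0: revealed 8 new [(1,3) (1,4) (2,3) (2,4) (3,3) (3,4) (4,3) (4,4)] -> total=8
Click 2 (0,3) count=1: revealed 1 new [(0,3)] -> total=9

Answer: 9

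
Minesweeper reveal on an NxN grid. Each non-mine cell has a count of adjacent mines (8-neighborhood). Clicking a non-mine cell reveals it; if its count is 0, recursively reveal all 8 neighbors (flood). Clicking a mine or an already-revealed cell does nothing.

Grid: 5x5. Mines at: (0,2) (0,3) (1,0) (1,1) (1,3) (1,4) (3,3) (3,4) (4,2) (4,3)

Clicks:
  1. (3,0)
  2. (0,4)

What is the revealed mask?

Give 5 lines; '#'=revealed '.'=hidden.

Answer: ....#
.....
##...
##...
##...

Derivation:
Click 1 (3,0) count=0: revealed 6 new [(2,0) (2,1) (3,0) (3,1) (4,0) (4,1)] -> total=6
Click 2 (0,4) count=3: revealed 1 new [(0,4)] -> total=7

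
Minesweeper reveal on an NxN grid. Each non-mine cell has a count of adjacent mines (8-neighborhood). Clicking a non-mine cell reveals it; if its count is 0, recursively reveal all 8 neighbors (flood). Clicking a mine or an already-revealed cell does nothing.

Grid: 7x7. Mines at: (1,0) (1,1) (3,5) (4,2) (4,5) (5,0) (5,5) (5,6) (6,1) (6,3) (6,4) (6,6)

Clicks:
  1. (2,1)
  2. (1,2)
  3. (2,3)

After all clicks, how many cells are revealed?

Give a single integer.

Click 1 (2,1) count=2: revealed 1 new [(2,1)] -> total=1
Click 2 (1,2) count=1: revealed 1 new [(1,2)] -> total=2
Click 3 (2,3) count=0: revealed 17 new [(0,2) (0,3) (0,4) (0,5) (0,6) (1,3) (1,4) (1,5) (1,6) (2,2) (2,3) (2,4) (2,5) (2,6) (3,2) (3,3) (3,4)] -> total=19

Answer: 19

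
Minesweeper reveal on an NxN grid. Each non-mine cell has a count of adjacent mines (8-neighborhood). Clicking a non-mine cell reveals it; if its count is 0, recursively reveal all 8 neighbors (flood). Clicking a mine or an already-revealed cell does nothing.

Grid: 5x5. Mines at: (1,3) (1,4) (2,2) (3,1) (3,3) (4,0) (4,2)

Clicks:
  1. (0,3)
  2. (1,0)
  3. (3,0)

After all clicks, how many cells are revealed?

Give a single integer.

Click 1 (0,3) count=2: revealed 1 new [(0,3)] -> total=1
Click 2 (1,0) count=0: revealed 8 new [(0,0) (0,1) (0,2) (1,0) (1,1) (1,2) (2,0) (2,1)] -> total=9
Click 3 (3,0) count=2: revealed 1 new [(3,0)] -> total=10

Answer: 10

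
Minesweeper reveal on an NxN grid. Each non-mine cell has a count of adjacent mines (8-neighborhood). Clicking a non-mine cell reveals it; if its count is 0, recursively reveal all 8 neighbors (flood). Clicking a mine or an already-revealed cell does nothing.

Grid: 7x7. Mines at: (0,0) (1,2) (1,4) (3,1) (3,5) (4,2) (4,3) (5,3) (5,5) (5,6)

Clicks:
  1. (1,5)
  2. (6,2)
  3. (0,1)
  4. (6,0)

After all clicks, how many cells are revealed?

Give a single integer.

Click 1 (1,5) count=1: revealed 1 new [(1,5)] -> total=1
Click 2 (6,2) count=1: revealed 1 new [(6,2)] -> total=2
Click 3 (0,1) count=2: revealed 1 new [(0,1)] -> total=3
Click 4 (6,0) count=0: revealed 7 new [(4,0) (4,1) (5,0) (5,1) (5,2) (6,0) (6,1)] -> total=10

Answer: 10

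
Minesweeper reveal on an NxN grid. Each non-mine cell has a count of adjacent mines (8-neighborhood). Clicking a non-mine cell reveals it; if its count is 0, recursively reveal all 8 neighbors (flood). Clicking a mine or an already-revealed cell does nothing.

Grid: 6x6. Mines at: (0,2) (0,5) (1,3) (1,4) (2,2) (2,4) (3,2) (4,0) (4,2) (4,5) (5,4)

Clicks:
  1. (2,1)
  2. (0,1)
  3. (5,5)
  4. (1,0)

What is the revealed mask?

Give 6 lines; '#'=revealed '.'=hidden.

Click 1 (2,1) count=2: revealed 1 new [(2,1)] -> total=1
Click 2 (0,1) count=1: revealed 1 new [(0,1)] -> total=2
Click 3 (5,5) count=2: revealed 1 new [(5,5)] -> total=3
Click 4 (1,0) count=0: revealed 6 new [(0,0) (1,0) (1,1) (2,0) (3,0) (3,1)] -> total=9

Answer: ##....
##....
##....
##....
......
.....#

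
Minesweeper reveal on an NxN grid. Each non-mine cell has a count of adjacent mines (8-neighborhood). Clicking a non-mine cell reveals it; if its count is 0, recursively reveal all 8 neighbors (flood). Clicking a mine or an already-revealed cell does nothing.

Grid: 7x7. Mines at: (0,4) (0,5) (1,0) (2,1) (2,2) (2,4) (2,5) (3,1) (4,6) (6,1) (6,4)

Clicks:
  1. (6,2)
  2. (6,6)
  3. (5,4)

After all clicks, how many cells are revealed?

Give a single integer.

Click 1 (6,2) count=1: revealed 1 new [(6,2)] -> total=1
Click 2 (6,6) count=0: revealed 4 new [(5,5) (5,6) (6,5) (6,6)] -> total=5
Click 3 (5,4) count=1: revealed 1 new [(5,4)] -> total=6

Answer: 6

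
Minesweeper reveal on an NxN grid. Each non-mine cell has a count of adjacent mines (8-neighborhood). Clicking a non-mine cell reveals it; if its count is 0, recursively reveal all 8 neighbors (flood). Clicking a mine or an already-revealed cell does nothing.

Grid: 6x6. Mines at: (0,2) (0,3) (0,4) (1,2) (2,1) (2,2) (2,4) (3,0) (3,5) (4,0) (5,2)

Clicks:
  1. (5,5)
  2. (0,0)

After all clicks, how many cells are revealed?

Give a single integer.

Answer: 10

Derivation:
Click 1 (5,5) count=0: revealed 6 new [(4,3) (4,4) (4,5) (5,3) (5,4) (5,5)] -> total=6
Click 2 (0,0) count=0: revealed 4 new [(0,0) (0,1) (1,0) (1,1)] -> total=10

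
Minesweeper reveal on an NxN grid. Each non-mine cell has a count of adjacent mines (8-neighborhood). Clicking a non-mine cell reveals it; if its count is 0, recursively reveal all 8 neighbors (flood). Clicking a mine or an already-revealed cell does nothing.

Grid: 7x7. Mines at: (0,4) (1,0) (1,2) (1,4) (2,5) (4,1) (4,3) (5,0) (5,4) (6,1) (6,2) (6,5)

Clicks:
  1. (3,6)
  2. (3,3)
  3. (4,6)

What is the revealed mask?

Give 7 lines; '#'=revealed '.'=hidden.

Answer: .......
.......
.......
...#.##
.....##
.....##
.......

Derivation:
Click 1 (3,6) count=1: revealed 1 new [(3,6)] -> total=1
Click 2 (3,3) count=1: revealed 1 new [(3,3)] -> total=2
Click 3 (4,6) count=0: revealed 5 new [(3,5) (4,5) (4,6) (5,5) (5,6)] -> total=7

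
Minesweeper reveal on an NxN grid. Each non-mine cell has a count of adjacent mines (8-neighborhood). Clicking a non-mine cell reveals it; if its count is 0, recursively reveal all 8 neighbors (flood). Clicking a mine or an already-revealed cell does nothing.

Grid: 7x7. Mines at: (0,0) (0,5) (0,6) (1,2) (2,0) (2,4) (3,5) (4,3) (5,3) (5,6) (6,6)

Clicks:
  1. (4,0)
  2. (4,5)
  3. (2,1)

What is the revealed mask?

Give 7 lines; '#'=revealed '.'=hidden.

Click 1 (4,0) count=0: revealed 12 new [(3,0) (3,1) (3,2) (4,0) (4,1) (4,2) (5,0) (5,1) (5,2) (6,0) (6,1) (6,2)] -> total=12
Click 2 (4,5) count=2: revealed 1 new [(4,5)] -> total=13
Click 3 (2,1) count=2: revealed 1 new [(2,1)] -> total=14

Answer: .......
.......
.#.....
###....
###..#.
###....
###....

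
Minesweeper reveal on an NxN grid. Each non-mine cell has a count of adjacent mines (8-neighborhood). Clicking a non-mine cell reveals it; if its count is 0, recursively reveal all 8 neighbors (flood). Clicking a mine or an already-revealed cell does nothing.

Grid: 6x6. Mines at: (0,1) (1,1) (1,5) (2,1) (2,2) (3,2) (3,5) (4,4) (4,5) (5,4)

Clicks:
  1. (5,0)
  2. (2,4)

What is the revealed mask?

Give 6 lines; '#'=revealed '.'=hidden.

Answer: ......
......
....#.
##....
####..
####..

Derivation:
Click 1 (5,0) count=0: revealed 10 new [(3,0) (3,1) (4,0) (4,1) (4,2) (4,3) (5,0) (5,1) (5,2) (5,3)] -> total=10
Click 2 (2,4) count=2: revealed 1 new [(2,4)] -> total=11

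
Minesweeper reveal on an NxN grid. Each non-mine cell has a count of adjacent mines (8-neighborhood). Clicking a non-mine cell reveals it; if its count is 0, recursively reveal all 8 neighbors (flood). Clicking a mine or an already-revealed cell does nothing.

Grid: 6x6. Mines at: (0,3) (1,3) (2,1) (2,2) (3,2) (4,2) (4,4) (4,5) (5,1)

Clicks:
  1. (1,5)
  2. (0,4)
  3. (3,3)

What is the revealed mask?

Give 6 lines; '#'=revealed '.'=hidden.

Answer: ....##
....##
....##
...###
......
......

Derivation:
Click 1 (1,5) count=0: revealed 8 new [(0,4) (0,5) (1,4) (1,5) (2,4) (2,5) (3,4) (3,5)] -> total=8
Click 2 (0,4) count=2: revealed 0 new [(none)] -> total=8
Click 3 (3,3) count=4: revealed 1 new [(3,3)] -> total=9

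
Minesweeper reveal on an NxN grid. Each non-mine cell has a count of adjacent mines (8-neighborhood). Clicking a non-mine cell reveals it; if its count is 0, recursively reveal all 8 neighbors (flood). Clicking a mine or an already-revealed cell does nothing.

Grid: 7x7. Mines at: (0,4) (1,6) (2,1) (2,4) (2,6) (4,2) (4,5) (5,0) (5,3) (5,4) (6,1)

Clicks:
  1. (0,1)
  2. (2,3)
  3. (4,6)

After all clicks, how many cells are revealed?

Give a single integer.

Answer: 10

Derivation:
Click 1 (0,1) count=0: revealed 8 new [(0,0) (0,1) (0,2) (0,3) (1,0) (1,1) (1,2) (1,3)] -> total=8
Click 2 (2,3) count=1: revealed 1 new [(2,3)] -> total=9
Click 3 (4,6) count=1: revealed 1 new [(4,6)] -> total=10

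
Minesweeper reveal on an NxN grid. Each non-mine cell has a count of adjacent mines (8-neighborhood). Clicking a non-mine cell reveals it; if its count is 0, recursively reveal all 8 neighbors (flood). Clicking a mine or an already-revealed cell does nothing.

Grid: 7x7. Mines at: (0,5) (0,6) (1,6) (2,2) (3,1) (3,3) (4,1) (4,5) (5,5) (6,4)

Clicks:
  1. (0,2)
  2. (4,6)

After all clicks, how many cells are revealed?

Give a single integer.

Answer: 13

Derivation:
Click 1 (0,2) count=0: revealed 12 new [(0,0) (0,1) (0,2) (0,3) (0,4) (1,0) (1,1) (1,2) (1,3) (1,4) (2,0) (2,1)] -> total=12
Click 2 (4,6) count=2: revealed 1 new [(4,6)] -> total=13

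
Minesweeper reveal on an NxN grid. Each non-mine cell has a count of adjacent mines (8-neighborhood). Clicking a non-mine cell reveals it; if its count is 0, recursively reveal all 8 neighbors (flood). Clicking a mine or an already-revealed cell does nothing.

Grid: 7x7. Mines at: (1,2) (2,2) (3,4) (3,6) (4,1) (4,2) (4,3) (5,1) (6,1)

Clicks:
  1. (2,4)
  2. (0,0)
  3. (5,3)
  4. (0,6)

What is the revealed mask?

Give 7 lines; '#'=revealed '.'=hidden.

Click 1 (2,4) count=1: revealed 1 new [(2,4)] -> total=1
Click 2 (0,0) count=0: revealed 8 new [(0,0) (0,1) (1,0) (1,1) (2,0) (2,1) (3,0) (3,1)] -> total=9
Click 3 (5,3) count=2: revealed 1 new [(5,3)] -> total=10
Click 4 (0,6) count=0: revealed 11 new [(0,3) (0,4) (0,5) (0,6) (1,3) (1,4) (1,5) (1,6) (2,3) (2,5) (2,6)] -> total=21

Answer: ##.####
##.####
##.####
##.....
.......
...#...
.......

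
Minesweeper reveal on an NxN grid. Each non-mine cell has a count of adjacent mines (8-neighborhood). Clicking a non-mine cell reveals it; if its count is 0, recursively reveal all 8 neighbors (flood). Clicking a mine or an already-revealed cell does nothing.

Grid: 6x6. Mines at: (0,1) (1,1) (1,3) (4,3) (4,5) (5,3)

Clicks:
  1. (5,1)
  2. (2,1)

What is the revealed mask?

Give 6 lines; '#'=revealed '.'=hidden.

Click 1 (5,1) count=0: revealed 12 new [(2,0) (2,1) (2,2) (3,0) (3,1) (3,2) (4,0) (4,1) (4,2) (5,0) (5,1) (5,2)] -> total=12
Click 2 (2,1) count=1: revealed 0 new [(none)] -> total=12

Answer: ......
......
###...
###...
###...
###...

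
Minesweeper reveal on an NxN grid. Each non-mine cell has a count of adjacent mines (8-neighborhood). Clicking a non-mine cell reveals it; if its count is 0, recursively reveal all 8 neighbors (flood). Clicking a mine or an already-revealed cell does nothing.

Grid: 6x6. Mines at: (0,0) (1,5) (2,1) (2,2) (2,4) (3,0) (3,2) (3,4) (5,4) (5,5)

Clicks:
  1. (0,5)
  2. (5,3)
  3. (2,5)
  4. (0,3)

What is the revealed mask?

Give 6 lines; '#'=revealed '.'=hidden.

Click 1 (0,5) count=1: revealed 1 new [(0,5)] -> total=1
Click 2 (5,3) count=1: revealed 1 new [(5,3)] -> total=2
Click 3 (2,5) count=3: revealed 1 new [(2,5)] -> total=3
Click 4 (0,3) count=0: revealed 8 new [(0,1) (0,2) (0,3) (0,4) (1,1) (1,2) (1,3) (1,4)] -> total=11

Answer: .#####
.####.
.....#
......
......
...#..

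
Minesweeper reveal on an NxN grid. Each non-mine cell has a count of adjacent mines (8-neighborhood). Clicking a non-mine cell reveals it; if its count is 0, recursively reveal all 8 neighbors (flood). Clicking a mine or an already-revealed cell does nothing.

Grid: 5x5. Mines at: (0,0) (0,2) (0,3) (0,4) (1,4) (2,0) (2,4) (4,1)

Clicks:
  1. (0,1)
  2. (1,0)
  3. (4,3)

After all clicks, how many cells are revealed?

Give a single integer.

Click 1 (0,1) count=2: revealed 1 new [(0,1)] -> total=1
Click 2 (1,0) count=2: revealed 1 new [(1,0)] -> total=2
Click 3 (4,3) count=0: revealed 6 new [(3,2) (3,3) (3,4) (4,2) (4,3) (4,4)] -> total=8

Answer: 8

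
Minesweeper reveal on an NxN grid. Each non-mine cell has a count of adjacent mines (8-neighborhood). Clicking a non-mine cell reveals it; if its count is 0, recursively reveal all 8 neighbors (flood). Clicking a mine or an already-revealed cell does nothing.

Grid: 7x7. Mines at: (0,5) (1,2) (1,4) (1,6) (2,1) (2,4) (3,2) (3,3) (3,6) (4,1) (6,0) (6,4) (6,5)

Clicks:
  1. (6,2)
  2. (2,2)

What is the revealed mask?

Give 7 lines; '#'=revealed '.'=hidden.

Click 1 (6,2) count=0: revealed 6 new [(5,1) (5,2) (5,3) (6,1) (6,2) (6,3)] -> total=6
Click 2 (2,2) count=4: revealed 1 new [(2,2)] -> total=7

Answer: .......
.......
..#....
.......
.......
.###...
.###...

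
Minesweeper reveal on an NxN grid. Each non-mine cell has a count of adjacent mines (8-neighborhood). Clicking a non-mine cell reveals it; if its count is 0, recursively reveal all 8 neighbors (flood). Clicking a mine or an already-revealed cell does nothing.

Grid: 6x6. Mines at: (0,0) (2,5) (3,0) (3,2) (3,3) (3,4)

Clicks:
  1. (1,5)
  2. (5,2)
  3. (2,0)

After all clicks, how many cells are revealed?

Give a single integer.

Click 1 (1,5) count=1: revealed 1 new [(1,5)] -> total=1
Click 2 (5,2) count=0: revealed 12 new [(4,0) (4,1) (4,2) (4,3) (4,4) (4,5) (5,0) (5,1) (5,2) (5,3) (5,4) (5,5)] -> total=13
Click 3 (2,0) count=1: revealed 1 new [(2,0)] -> total=14

Answer: 14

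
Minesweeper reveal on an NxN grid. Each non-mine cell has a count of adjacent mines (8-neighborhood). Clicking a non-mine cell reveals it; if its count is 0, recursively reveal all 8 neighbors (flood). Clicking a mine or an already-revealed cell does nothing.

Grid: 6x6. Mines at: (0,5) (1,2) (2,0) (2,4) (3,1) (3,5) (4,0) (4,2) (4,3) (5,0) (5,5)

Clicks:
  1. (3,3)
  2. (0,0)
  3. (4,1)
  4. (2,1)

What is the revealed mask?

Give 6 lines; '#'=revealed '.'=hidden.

Answer: ##....
##....
.#....
...#..
.#....
......

Derivation:
Click 1 (3,3) count=3: revealed 1 new [(3,3)] -> total=1
Click 2 (0,0) count=0: revealed 4 new [(0,0) (0,1) (1,0) (1,1)] -> total=5
Click 3 (4,1) count=4: revealed 1 new [(4,1)] -> total=6
Click 4 (2,1) count=3: revealed 1 new [(2,1)] -> total=7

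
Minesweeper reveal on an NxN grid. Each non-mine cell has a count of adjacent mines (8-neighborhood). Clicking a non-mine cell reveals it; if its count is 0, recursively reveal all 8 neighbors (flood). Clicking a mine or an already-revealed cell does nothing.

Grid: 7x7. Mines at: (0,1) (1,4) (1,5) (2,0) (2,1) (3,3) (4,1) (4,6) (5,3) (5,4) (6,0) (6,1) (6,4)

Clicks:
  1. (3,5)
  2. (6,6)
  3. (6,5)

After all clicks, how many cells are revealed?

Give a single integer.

Answer: 5

Derivation:
Click 1 (3,5) count=1: revealed 1 new [(3,5)] -> total=1
Click 2 (6,6) count=0: revealed 4 new [(5,5) (5,6) (6,5) (6,6)] -> total=5
Click 3 (6,5) count=2: revealed 0 new [(none)] -> total=5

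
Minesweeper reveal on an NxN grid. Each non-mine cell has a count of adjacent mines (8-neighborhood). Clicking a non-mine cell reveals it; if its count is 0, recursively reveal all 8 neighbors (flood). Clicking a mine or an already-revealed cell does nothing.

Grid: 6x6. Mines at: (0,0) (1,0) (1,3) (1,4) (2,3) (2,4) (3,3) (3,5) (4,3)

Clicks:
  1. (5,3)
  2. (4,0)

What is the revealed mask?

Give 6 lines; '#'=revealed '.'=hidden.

Click 1 (5,3) count=1: revealed 1 new [(5,3)] -> total=1
Click 2 (4,0) count=0: revealed 12 new [(2,0) (2,1) (2,2) (3,0) (3,1) (3,2) (4,0) (4,1) (4,2) (5,0) (5,1) (5,2)] -> total=13

Answer: ......
......
###...
###...
###...
####..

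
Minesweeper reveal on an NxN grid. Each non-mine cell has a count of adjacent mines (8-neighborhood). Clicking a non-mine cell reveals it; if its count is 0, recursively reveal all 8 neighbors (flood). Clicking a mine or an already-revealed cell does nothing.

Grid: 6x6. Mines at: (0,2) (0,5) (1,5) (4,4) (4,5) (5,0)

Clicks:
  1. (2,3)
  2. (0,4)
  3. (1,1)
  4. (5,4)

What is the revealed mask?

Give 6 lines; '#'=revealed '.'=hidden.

Click 1 (2,3) count=0: revealed 24 new [(0,0) (0,1) (1,0) (1,1) (1,2) (1,3) (1,4) (2,0) (2,1) (2,2) (2,3) (2,4) (3,0) (3,1) (3,2) (3,3) (3,4) (4,0) (4,1) (4,2) (4,3) (5,1) (5,2) (5,3)] -> total=24
Click 2 (0,4) count=2: revealed 1 new [(0,4)] -> total=25
Click 3 (1,1) count=1: revealed 0 new [(none)] -> total=25
Click 4 (5,4) count=2: revealed 1 new [(5,4)] -> total=26

Answer: ##..#.
#####.
#####.
#####.
####..
.####.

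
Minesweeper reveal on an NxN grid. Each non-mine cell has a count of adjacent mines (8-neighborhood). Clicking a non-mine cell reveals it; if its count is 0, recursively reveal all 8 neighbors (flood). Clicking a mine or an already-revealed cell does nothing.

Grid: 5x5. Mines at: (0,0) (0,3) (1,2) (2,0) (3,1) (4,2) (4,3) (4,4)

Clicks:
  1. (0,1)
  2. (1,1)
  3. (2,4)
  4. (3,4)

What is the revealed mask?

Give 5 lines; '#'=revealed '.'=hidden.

Click 1 (0,1) count=2: revealed 1 new [(0,1)] -> total=1
Click 2 (1,1) count=3: revealed 1 new [(1,1)] -> total=2
Click 3 (2,4) count=0: revealed 6 new [(1,3) (1,4) (2,3) (2,4) (3,3) (3,4)] -> total=8
Click 4 (3,4) count=2: revealed 0 new [(none)] -> total=8

Answer: .#...
.#.##
...##
...##
.....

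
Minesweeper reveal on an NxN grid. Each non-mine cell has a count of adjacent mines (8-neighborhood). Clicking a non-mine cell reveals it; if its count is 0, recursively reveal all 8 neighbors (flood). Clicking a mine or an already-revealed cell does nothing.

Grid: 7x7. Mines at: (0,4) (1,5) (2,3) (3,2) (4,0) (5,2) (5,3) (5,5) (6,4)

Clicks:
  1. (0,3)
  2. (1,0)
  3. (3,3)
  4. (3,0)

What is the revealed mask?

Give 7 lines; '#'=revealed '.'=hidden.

Answer: ####...
####...
###....
##.#...
.......
.......
.......

Derivation:
Click 1 (0,3) count=1: revealed 1 new [(0,3)] -> total=1
Click 2 (1,0) count=0: revealed 12 new [(0,0) (0,1) (0,2) (1,0) (1,1) (1,2) (1,3) (2,0) (2,1) (2,2) (3,0) (3,1)] -> total=13
Click 3 (3,3) count=2: revealed 1 new [(3,3)] -> total=14
Click 4 (3,0) count=1: revealed 0 new [(none)] -> total=14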